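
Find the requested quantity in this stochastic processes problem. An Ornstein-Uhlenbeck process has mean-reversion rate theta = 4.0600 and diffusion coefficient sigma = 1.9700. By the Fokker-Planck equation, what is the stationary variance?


Stationary variance = sigma^2 / (2*theta)
= 1.9700^2 / (2*4.0600)
= 3.8809 / 8.1200
= 0.4779

0.4779


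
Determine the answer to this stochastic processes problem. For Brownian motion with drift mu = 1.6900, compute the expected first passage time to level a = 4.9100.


Expected first passage time = a/mu
= 4.9100/1.6900
= 2.9053

2.9053


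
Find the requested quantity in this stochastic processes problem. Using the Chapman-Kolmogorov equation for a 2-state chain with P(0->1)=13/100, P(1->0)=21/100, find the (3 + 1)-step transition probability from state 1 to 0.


P^4 = P^3 * P^1
Computing via matrix multiplication of the transition matrix.
Entry (1,0) of P^4 = 0.5005

0.5005


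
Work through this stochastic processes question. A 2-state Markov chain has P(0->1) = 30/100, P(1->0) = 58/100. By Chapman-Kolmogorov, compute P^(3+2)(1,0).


P^5 = P^3 * P^2
Computing via matrix multiplication of the transition matrix.
Entry (1,0) of P^5 = 0.6591

0.6591


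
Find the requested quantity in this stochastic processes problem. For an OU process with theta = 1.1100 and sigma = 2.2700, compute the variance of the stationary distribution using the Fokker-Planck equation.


Stationary variance = sigma^2 / (2*theta)
= 2.2700^2 / (2*1.1100)
= 5.1529 / 2.2200
= 2.3211

2.3211


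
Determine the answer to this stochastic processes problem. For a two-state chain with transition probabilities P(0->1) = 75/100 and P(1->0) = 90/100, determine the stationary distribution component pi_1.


Stationary distribution: pi_0 = p10/(p01+p10), pi_1 = p01/(p01+p10)
p01 = 0.7500, p10 = 0.9000
pi_1 = 0.4545

0.4545


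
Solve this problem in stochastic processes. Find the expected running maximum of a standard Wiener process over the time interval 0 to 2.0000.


E(max B(s)) = sqrt(2t/pi)
= sqrt(2*2.0000/pi)
= sqrt(1.2732)
= 1.1284

1.1284


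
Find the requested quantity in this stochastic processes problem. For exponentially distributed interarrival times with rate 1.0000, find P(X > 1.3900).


P(X > t) = exp(-lambda * t)
= exp(-1.0000 * 1.3900)
= exp(-1.3900) = 0.2491

0.2491


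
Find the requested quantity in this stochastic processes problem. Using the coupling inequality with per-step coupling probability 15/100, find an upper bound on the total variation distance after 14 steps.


TV distance bound <= (1-delta)^n
= (1 - 0.1500)^14
= 0.8500^14
= 0.1028

0.1028


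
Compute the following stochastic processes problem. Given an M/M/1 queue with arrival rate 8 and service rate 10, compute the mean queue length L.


rho = 8/10 = 0.8000
L = rho/(1-rho)
= 0.8000/0.2000
= 4.0000

4.0000


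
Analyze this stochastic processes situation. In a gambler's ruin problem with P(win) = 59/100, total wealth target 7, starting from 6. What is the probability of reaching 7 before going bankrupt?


Gambler's ruin formula:
r = q/p = 0.4100/0.5900 = 0.6949
P(win) = (1 - r^i)/(1 - r^N)
= (1 - 0.6949^6)/(1 - 0.6949^7)
= 0.9627

0.9627


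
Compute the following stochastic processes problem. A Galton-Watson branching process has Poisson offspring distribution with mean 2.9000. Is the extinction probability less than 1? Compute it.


Since mu = 2.9000 > 1, extinction prob q < 1.
Solve s = exp(mu*(s-1)) iteratively.
q = 0.0668

0.0668


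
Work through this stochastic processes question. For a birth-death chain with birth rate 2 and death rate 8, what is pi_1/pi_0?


For birth-death process, pi_n/pi_0 = (lambda/mu)^n
= (2/8)^1
= 0.2500

0.2500


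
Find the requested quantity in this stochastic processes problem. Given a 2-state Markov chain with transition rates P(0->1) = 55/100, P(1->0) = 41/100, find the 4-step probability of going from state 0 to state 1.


Computing P^4 by matrix multiplication.
P = [[0.4500, 0.5500], [0.4100, 0.5900]]
After raising P to the power 4:
P^4(0,1) = 0.5729

0.5729


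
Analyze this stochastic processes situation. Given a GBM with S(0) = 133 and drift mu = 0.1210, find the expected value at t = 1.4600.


E[S(t)] = S(0) * exp(mu * t)
= 133 * exp(0.1210 * 1.4600)
= 133 * 1.1932
= 158.6990

158.6990


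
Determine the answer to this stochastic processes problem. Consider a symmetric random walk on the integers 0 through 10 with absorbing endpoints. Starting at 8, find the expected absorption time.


For symmetric RW on 0,...,N with absorbing barriers, E(i) = i*(N-i)
E(8) = 8 * 2 = 16

16


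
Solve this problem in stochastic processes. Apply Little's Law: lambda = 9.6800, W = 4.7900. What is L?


Little's Law: L = lambda * W
= 9.6800 * 4.7900
= 46.3672

46.3672


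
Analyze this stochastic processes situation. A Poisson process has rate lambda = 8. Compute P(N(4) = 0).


P(N(t)=k) = (lambda*t)^k * exp(-lambda*t) / k!
lambda*t = 32
= 32^0 * exp(-32) / 0!
= 1 * 1.2664e-14 / 1
= 1.2664e-14

1.2664e-14


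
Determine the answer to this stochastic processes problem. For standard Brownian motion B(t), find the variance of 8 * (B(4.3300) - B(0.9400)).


Var(alpha*(B(t)-B(s))) = alpha^2 * (t-s)
= 8^2 * (4.3300 - 0.9400)
= 64 * 3.3900
= 216.9600

216.9600


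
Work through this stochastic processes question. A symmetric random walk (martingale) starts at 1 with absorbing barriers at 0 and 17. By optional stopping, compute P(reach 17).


By optional stopping theorem: E(M at tau) = M(0) = 1
P(hit 17)*17 + P(hit 0)*0 = 1
P(hit 17) = (1 - 0)/(17 - 0) = 1/17 = 0.0588

0.0588


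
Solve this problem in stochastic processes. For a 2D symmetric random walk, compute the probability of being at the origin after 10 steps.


P = C(10,5)^2 / 4^10
= 252^2 / 1048576
= 63504 / 1048576
= 0.0606

0.0606


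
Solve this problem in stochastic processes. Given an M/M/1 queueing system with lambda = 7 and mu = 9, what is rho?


rho = lambda/mu
= 7/9
= 0.7778

0.7778


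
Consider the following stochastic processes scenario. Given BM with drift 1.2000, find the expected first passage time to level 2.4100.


Expected first passage time = a/mu
= 2.4100/1.2000
= 2.0083

2.0083


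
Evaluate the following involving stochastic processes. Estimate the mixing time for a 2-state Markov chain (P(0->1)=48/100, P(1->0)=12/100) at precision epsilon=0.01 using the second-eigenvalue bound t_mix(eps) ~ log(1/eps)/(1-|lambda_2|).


lambda_2 = |1 - p01 - p10| = |1 - 0.4800 - 0.1200| = 0.4000
t_mix ~ log(1/eps)/(1 - |lambda_2|)
= log(100)/(1 - 0.4000) = 4.6052/0.6000
= 7.6753

7.6753


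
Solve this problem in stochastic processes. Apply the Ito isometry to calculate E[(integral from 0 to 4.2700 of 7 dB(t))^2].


By Ito isometry: E[(int f dB)^2] = int f^2 dt
= 7^2 * 4.2700
= 49 * 4.2700 = 209.2300

209.2300


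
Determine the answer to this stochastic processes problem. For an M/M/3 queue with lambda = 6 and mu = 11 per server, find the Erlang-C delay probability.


a = lambda/mu = 0.5455
rho = a/c = 0.1818
Erlang-C formula applied:
C(c,a) = 0.0191

0.0191


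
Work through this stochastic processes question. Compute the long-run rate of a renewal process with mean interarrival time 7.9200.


Long-run renewal rate = 1/E(X)
= 1/7.9200
= 0.1263

0.1263


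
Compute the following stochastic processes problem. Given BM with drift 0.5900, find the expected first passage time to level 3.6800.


Expected first passage time = a/mu
= 3.6800/0.5900
= 6.2373

6.2373


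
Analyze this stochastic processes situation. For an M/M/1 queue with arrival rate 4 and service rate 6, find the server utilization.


rho = lambda/mu
= 4/6
= 0.6667

0.6667


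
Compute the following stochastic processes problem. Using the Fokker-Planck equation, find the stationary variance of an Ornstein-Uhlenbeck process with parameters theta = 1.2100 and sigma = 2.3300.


Stationary variance = sigma^2 / (2*theta)
= 2.3300^2 / (2*1.2100)
= 5.4289 / 2.4200
= 2.2433

2.2433


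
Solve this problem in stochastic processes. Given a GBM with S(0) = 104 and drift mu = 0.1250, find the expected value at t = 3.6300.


E[S(t)] = S(0) * exp(mu * t)
= 104 * exp(0.1250 * 3.6300)
= 104 * 1.5742
= 163.7173

163.7173


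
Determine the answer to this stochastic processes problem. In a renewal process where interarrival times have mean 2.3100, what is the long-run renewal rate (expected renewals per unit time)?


Long-run renewal rate = 1/E(X)
= 1/2.3100
= 0.4329

0.4329


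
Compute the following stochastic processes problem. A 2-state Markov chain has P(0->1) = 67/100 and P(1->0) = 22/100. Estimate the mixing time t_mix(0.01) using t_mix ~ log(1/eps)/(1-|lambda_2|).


lambda_2 = |1 - p01 - p10| = |1 - 0.6700 - 0.2200| = 0.1100
t_mix ~ log(1/eps)/(1 - |lambda_2|)
= log(100)/(1 - 0.1100) = 4.6052/0.8900
= 5.1743

5.1743


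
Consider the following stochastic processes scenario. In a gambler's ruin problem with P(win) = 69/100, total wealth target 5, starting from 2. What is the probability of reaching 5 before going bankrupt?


Gambler's ruin formula:
r = q/p = 0.3100/0.6900 = 0.4493
P(win) = (1 - r^i)/(1 - r^N)
= (1 - 0.4493^2)/(1 - 0.4493^5)
= 0.8130

0.8130


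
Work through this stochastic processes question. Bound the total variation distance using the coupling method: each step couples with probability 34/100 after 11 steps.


TV distance bound <= (1-delta)^n
= (1 - 0.3400)^11
= 0.6600^11
= 0.0104

0.0104


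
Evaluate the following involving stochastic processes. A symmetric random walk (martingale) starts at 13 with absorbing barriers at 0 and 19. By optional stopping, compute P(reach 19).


By optional stopping theorem: E(M at tau) = M(0) = 13
P(hit 19)*19 + P(hit 0)*0 = 13
P(hit 19) = (13 - 0)/(19 - 0) = 13/19 = 0.6842

0.6842


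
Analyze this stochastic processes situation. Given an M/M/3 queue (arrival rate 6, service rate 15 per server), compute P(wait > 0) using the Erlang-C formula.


a = lambda/mu = 0.4000
rho = a/c = 0.1333
Erlang-C formula applied:
C(c,a) = 0.0082

0.0082


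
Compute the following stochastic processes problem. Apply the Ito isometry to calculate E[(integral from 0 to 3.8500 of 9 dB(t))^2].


By Ito isometry: E[(int f dB)^2] = int f^2 dt
= 9^2 * 3.8500
= 81 * 3.8500 = 311.8500

311.8500


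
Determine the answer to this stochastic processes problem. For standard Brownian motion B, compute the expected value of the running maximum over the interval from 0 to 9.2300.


E(max B(s)) = sqrt(2t/pi)
= sqrt(2*9.2300/pi)
= sqrt(5.8760)
= 2.4240

2.4240


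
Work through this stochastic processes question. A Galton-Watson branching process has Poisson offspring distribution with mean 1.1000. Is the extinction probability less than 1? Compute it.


Since mu = 1.1000 > 1, extinction prob q < 1.
Solve s = exp(mu*(s-1)) iteratively.
q = 0.8239

0.8239


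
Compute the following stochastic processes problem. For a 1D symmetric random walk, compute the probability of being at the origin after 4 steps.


P(S(4) = 0) = C(4,2) / 4^2
= 6 / 16
= 0.3750

0.3750


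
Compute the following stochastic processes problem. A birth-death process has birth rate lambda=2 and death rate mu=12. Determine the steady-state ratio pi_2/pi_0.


For birth-death process, pi_n/pi_0 = (lambda/mu)^n
= (2/12)^2
= 0.0278

0.0278


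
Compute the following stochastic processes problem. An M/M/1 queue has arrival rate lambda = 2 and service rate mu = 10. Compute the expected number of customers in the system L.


rho = 2/10 = 0.2000
L = rho/(1-rho)
= 0.2000/0.8000
= 0.2500

0.2500


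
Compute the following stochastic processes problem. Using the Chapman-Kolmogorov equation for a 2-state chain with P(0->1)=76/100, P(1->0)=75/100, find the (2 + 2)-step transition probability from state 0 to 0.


P^4 = P^2 * P^2
Computing via matrix multiplication of the transition matrix.
Entry (0,0) of P^4 = 0.5307

0.5307


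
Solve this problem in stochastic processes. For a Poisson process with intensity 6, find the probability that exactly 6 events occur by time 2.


P(N(t)=k) = (lambda*t)^k * exp(-lambda*t) / k!
lambda*t = 12
= 12^6 * exp(-12) / 6!
= 2985984 * 6.1442e-06 / 720
= 0.0255

0.0255


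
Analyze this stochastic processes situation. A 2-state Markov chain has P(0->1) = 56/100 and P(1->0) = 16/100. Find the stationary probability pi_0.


Stationary distribution: pi_0 = p10/(p01+p10), pi_1 = p01/(p01+p10)
p01 = 0.5600, p10 = 0.1600
pi_0 = 0.2222

0.2222


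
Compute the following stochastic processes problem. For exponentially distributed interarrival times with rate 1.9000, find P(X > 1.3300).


P(X > t) = exp(-lambda * t)
= exp(-1.9000 * 1.3300)
= exp(-2.5270) = 0.0799

0.0799


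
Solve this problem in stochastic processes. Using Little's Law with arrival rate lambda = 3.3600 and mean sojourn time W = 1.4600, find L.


Little's Law: L = lambda * W
= 3.3600 * 1.4600
= 4.9056

4.9056


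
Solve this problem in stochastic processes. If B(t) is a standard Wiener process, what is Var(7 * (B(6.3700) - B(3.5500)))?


Var(alpha*(B(t)-B(s))) = alpha^2 * (t-s)
= 7^2 * (6.3700 - 3.5500)
= 49 * 2.8200
= 138.1800

138.1800


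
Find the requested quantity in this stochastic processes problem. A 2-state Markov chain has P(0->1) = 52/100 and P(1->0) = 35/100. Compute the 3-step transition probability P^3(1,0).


Computing P^3 by matrix multiplication.
P = [[0.4800, 0.5200], [0.3500, 0.6500]]
After raising P to the power 3:
P^3(1,0) = 0.4014

0.4014


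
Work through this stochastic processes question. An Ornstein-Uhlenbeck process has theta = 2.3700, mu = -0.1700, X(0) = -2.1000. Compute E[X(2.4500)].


E[X(t)] = mu + (X(0) - mu)*exp(-theta*t)
= -0.1700 + (-2.1000 - -0.1700)*exp(-2.3700*2.4500)
= -0.1700 + -1.9300 * 0.0030
= -0.1758

-0.1758


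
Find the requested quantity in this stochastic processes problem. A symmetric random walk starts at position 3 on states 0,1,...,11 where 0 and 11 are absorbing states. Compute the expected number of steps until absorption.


For symmetric RW on 0,...,N with absorbing barriers, E(i) = i*(N-i)
E(3) = 3 * 8 = 24

24


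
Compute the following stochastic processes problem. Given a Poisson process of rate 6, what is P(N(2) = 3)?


P(N(t)=k) = (lambda*t)^k * exp(-lambda*t) / k!
lambda*t = 12
= 12^3 * exp(-12) / 3!
= 1728 * 6.1442e-06 / 6
= 0.0018

0.0018


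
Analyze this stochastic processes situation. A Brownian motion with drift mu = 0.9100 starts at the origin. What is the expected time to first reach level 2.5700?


Expected first passage time = a/mu
= 2.5700/0.9100
= 2.8242

2.8242


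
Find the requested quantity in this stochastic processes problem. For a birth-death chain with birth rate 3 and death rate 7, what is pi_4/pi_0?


For birth-death process, pi_n/pi_0 = (lambda/mu)^n
= (3/7)^4
= 0.0337

0.0337


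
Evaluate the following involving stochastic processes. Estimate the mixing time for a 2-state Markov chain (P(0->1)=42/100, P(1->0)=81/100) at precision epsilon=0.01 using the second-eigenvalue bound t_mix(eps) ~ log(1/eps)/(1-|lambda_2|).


lambda_2 = |1 - p01 - p10| = |1 - 0.4200 - 0.8100| = 0.2300
t_mix ~ log(1/eps)/(1 - |lambda_2|)
= log(100)/(1 - 0.2300) = 4.6052/0.7700
= 5.9807

5.9807


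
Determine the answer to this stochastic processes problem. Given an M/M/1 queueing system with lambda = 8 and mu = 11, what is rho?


rho = lambda/mu
= 8/11
= 0.7273

0.7273


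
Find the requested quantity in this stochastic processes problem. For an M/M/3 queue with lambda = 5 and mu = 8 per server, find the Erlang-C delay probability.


a = lambda/mu = 0.6250
rho = a/c = 0.2083
Erlang-C formula applied:
C(c,a) = 0.0275

0.0275


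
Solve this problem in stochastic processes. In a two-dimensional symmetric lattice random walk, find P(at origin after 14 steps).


P = C(14,7)^2 / 4^14
= 3432^2 / 268435456
= 11778624 / 268435456
= 0.0439

0.0439


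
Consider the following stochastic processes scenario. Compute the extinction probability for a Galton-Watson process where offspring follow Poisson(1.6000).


Since mu = 1.6000 > 1, extinction prob q < 1.
Solve s = exp(mu*(s-1)) iteratively.
q = 0.3580

0.3580


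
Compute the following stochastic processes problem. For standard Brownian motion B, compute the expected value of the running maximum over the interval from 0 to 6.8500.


E(max B(s)) = sqrt(2t/pi)
= sqrt(2*6.8500/pi)
= sqrt(4.3608)
= 2.0883

2.0883


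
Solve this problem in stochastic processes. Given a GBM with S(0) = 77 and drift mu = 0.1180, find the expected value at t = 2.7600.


E[S(t)] = S(0) * exp(mu * t)
= 77 * exp(0.1180 * 2.7600)
= 77 * 1.3850
= 106.6429

106.6429


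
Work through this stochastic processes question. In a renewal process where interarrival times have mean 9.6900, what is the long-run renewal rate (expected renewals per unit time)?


Long-run renewal rate = 1/E(X)
= 1/9.6900
= 0.1032

0.1032


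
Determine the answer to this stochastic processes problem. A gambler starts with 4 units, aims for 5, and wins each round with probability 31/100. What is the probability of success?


Gambler's ruin formula:
r = q/p = 0.6900/0.3100 = 2.2258
P(win) = (1 - r^i)/(1 - r^N)
= (1 - 2.2258^4)/(1 - 2.2258^5)
= 0.4390

0.4390


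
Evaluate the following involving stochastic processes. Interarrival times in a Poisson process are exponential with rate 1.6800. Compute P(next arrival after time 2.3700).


P(X > t) = exp(-lambda * t)
= exp(-1.6800 * 2.3700)
= exp(-3.9816) = 0.0187

0.0187


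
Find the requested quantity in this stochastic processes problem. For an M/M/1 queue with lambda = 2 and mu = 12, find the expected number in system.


rho = 2/12 = 0.1667
L = rho/(1-rho)
= 0.1667/0.8333
= 0.2000

0.2000


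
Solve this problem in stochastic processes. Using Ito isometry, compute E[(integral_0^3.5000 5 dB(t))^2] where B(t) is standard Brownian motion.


By Ito isometry: E[(int f dB)^2] = int f^2 dt
= 5^2 * 3.5000
= 25 * 3.5000 = 87.5000

87.5000


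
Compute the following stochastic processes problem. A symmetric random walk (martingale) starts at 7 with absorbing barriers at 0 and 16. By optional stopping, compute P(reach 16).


By optional stopping theorem: E(M at tau) = M(0) = 7
P(hit 16)*16 + P(hit 0)*0 = 7
P(hit 16) = (7 - 0)/(16 - 0) = 7/16 = 0.4375

0.4375


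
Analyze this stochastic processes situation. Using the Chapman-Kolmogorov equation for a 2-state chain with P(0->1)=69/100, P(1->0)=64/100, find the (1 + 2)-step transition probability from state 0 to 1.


P^3 = P^1 * P^2
Computing via matrix multiplication of the transition matrix.
Entry (0,1) of P^3 = 0.5374

0.5374


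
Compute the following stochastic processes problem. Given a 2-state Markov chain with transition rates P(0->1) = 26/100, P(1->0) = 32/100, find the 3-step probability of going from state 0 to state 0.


Computing P^3 by matrix multiplication.
P = [[0.7400, 0.2600], [0.3200, 0.6800]]
After raising P to the power 3:
P^3(0,0) = 0.5849

0.5849


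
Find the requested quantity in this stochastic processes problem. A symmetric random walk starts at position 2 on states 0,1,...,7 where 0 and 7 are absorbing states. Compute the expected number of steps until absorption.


For symmetric RW on 0,...,N with absorbing barriers, E(i) = i*(N-i)
E(2) = 2 * 5 = 10

10


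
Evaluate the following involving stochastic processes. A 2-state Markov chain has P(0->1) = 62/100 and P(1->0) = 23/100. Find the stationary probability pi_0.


Stationary distribution: pi_0 = p10/(p01+p10), pi_1 = p01/(p01+p10)
p01 = 0.6200, p10 = 0.2300
pi_0 = 0.2706

0.2706


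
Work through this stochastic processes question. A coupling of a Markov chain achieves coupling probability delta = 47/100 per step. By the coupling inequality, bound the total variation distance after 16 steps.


TV distance bound <= (1-delta)^n
= (1 - 0.4700)^16
= 0.5300^16
= 3.8763e-05

3.8763e-05


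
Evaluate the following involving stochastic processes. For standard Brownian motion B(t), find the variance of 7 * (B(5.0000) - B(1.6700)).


Var(alpha*(B(t)-B(s))) = alpha^2 * (t-s)
= 7^2 * (5.0000 - 1.6700)
= 49 * 3.3300
= 163.1700

163.1700


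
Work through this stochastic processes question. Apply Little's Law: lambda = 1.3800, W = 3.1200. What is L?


Little's Law: L = lambda * W
= 1.3800 * 3.1200
= 4.3056

4.3056


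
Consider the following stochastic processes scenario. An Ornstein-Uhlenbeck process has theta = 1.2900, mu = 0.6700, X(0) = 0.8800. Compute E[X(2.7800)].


E[X(t)] = mu + (X(0) - mu)*exp(-theta*t)
= 0.6700 + (0.8800 - 0.6700)*exp(-1.2900*2.7800)
= 0.6700 + 0.2100 * 0.0277
= 0.6758

0.6758


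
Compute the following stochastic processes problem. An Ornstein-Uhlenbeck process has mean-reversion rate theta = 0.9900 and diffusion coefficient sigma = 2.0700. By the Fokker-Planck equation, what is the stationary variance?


Stationary variance = sigma^2 / (2*theta)
= 2.0700^2 / (2*0.9900)
= 4.2849 / 1.9800
= 2.1641

2.1641


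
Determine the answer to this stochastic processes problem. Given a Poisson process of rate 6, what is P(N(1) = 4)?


P(N(t)=k) = (lambda*t)^k * exp(-lambda*t) / k!
lambda*t = 6
= 6^4 * exp(-6) / 4!
= 1296 * 0.0025 / 24
= 0.1339

0.1339


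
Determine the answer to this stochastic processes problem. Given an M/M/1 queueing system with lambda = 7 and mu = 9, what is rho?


rho = lambda/mu
= 7/9
= 0.7778

0.7778


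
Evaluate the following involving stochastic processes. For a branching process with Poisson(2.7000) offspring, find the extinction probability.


Since mu = 2.7000 > 1, extinction prob q < 1.
Solve s = exp(mu*(s-1)) iteratively.
q = 0.0844

0.0844


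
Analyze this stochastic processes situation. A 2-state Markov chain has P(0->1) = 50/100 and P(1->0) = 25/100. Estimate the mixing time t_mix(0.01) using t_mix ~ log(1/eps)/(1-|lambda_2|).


lambda_2 = |1 - p01 - p10| = |1 - 0.5000 - 0.2500| = 0.2500
t_mix ~ log(1/eps)/(1 - |lambda_2|)
= log(100)/(1 - 0.2500) = 4.6052/0.7500
= 6.1402

6.1402


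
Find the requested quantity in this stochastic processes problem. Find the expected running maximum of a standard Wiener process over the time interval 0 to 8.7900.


E(max B(s)) = sqrt(2t/pi)
= sqrt(2*8.7900/pi)
= sqrt(5.5959)
= 2.3656

2.3656


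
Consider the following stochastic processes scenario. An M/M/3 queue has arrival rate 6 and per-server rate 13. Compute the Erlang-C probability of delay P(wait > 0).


a = lambda/mu = 0.4615
rho = a/c = 0.1538
Erlang-C formula applied:
C(c,a) = 0.0122

0.0122


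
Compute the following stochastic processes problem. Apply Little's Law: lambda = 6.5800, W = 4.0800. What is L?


Little's Law: L = lambda * W
= 6.5800 * 4.0800
= 26.8464

26.8464


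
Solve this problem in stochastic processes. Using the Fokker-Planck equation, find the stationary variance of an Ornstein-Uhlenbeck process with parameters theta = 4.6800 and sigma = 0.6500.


Stationary variance = sigma^2 / (2*theta)
= 0.6500^2 / (2*4.6800)
= 0.4225 / 9.3600
= 0.0451

0.0451


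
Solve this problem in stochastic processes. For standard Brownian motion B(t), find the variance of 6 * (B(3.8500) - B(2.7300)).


Var(alpha*(B(t)-B(s))) = alpha^2 * (t-s)
= 6^2 * (3.8500 - 2.7300)
= 36 * 1.1200
= 40.3200

40.3200


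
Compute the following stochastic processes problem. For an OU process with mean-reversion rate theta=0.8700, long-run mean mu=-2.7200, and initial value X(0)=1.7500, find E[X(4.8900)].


E[X(t)] = mu + (X(0) - mu)*exp(-theta*t)
= -2.7200 + (1.7500 - -2.7200)*exp(-0.8700*4.8900)
= -2.7200 + 4.4700 * 0.0142
= -2.6565

-2.6565


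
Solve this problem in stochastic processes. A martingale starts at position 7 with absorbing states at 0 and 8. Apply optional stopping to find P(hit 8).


By optional stopping theorem: E(M at tau) = M(0) = 7
P(hit 8)*8 + P(hit 0)*0 = 7
P(hit 8) = (7 - 0)/(8 - 0) = 7/8 = 0.8750

0.8750


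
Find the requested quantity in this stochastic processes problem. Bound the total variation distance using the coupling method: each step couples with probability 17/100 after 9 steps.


TV distance bound <= (1-delta)^n
= (1 - 0.1700)^9
= 0.8300^9
= 0.1869

0.1869


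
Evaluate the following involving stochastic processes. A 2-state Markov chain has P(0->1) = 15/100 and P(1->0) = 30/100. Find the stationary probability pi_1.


Stationary distribution: pi_0 = p10/(p01+p10), pi_1 = p01/(p01+p10)
p01 = 0.1500, p10 = 0.3000
pi_1 = 0.3333

0.3333


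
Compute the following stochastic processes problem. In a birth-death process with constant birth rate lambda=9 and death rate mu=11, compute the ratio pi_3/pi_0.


For birth-death process, pi_n/pi_0 = (lambda/mu)^n
= (9/11)^3
= 0.5477

0.5477


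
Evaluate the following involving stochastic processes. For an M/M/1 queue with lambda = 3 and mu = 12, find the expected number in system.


rho = 3/12 = 0.2500
L = rho/(1-rho)
= 0.2500/0.7500
= 0.3333

0.3333


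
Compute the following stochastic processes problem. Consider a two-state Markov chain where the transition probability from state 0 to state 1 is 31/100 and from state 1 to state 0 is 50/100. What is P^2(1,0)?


Computing P^2 by matrix multiplication.
P = [[0.6900, 0.3100], [0.5000, 0.5000]]
After raising P to the power 2:
P^2(1,0) = 0.5950

0.5950


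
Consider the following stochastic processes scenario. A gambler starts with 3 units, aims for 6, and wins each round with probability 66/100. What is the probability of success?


Gambler's ruin formula:
r = q/p = 0.3400/0.6600 = 0.5152
P(win) = (1 - r^i)/(1 - r^N)
= (1 - 0.5152^3)/(1 - 0.5152^6)
= 0.8797

0.8797


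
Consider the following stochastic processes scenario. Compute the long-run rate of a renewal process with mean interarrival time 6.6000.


Long-run renewal rate = 1/E(X)
= 1/6.6000
= 0.1515

0.1515


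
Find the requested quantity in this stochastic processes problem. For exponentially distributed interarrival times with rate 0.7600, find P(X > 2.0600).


P(X > t) = exp(-lambda * t)
= exp(-0.7600 * 2.0600)
= exp(-1.5656) = 0.2090

0.2090


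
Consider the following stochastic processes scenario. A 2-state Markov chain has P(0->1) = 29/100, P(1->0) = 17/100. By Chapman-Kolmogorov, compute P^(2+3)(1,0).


P^5 = P^2 * P^3
Computing via matrix multiplication of the transition matrix.
Entry (1,0) of P^5 = 0.3526

0.3526


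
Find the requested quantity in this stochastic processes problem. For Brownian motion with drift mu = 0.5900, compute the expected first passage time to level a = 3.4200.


Expected first passage time = a/mu
= 3.4200/0.5900
= 5.7966

5.7966


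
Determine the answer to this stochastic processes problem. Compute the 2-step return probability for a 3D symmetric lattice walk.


P(return in 2 steps) = P(reverse first step) = 1/(2d)
= 1/6
= 0.1667

0.1667


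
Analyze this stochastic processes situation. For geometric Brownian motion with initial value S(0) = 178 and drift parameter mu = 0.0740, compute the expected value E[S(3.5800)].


E[S(t)] = S(0) * exp(mu * t)
= 178 * exp(0.0740 * 3.5800)
= 178 * 1.3033
= 231.9922

231.9922


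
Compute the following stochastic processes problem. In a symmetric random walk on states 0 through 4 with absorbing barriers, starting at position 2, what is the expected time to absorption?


For symmetric RW on 0,...,N with absorbing barriers, E(i) = i*(N-i)
E(2) = 2 * 2 = 4

4


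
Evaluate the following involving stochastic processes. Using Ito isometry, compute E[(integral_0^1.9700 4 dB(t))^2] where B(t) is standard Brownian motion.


By Ito isometry: E[(int f dB)^2] = int f^2 dt
= 4^2 * 1.9700
= 16 * 1.9700 = 31.5200

31.5200


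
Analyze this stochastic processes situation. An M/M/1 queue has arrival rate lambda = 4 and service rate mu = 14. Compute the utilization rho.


rho = lambda/mu
= 4/14
= 0.2857

0.2857


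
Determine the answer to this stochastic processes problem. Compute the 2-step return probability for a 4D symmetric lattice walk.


P(return in 2 steps) = P(reverse first step) = 1/(2d)
= 1/8
= 0.1250

0.1250


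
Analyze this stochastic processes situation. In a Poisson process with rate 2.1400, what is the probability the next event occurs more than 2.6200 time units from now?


P(X > t) = exp(-lambda * t)
= exp(-2.1400 * 2.6200)
= exp(-5.6068) = 0.0037

0.0037


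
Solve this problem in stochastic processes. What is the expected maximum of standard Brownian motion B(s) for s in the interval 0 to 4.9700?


E(max B(s)) = sqrt(2t/pi)
= sqrt(2*4.9700/pi)
= sqrt(3.1640)
= 1.7788

1.7788


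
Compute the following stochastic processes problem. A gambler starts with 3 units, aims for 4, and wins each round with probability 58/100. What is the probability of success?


Gambler's ruin formula:
r = q/p = 0.4200/0.5800 = 0.7241
P(win) = (1 - r^i)/(1 - r^N)
= (1 - 0.7241^3)/(1 - 0.7241^4)
= 0.8555

0.8555


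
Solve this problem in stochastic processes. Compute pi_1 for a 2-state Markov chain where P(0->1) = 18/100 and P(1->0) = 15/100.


Stationary distribution: pi_0 = p10/(p01+p10), pi_1 = p01/(p01+p10)
p01 = 0.1800, p10 = 0.1500
pi_1 = 0.5455

0.5455


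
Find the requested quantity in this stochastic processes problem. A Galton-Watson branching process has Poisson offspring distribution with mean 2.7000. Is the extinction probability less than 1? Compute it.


Since mu = 2.7000 > 1, extinction prob q < 1.
Solve s = exp(mu*(s-1)) iteratively.
q = 0.0844

0.0844


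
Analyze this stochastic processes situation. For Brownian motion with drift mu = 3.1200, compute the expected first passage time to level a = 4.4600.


Expected first passage time = a/mu
= 4.4600/3.1200
= 1.4295

1.4295


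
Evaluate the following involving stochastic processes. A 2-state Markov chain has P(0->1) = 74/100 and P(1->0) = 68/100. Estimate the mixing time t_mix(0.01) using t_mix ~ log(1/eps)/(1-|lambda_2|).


lambda_2 = |1 - p01 - p10| = |1 - 0.7400 - 0.6800| = 0.4200
t_mix ~ log(1/eps)/(1 - |lambda_2|)
= log(100)/(1 - 0.4200) = 4.6052/0.5800
= 7.9399

7.9399


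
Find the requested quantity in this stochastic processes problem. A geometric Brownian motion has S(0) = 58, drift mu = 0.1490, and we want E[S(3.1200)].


E[S(t)] = S(0) * exp(mu * t)
= 58 * exp(0.1490 * 3.1200)
= 58 * 1.5918
= 92.3257

92.3257


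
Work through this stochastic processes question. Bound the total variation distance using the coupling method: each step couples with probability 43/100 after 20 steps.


TV distance bound <= (1-delta)^n
= (1 - 0.4300)^20
= 0.5700^20
= 1.3107e-05

1.3107e-05


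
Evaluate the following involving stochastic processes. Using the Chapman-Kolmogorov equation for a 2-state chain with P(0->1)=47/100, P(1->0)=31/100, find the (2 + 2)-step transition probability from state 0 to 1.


P^4 = P^2 * P^2
Computing via matrix multiplication of the transition matrix.
Entry (0,1) of P^4 = 0.6012

0.6012


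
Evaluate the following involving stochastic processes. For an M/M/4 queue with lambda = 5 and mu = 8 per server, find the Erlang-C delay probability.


a = lambda/mu = 0.6250
rho = a/c = 0.1562
Erlang-C formula applied:
C(c,a) = 0.0040

0.0040


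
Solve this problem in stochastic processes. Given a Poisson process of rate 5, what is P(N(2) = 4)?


P(N(t)=k) = (lambda*t)^k * exp(-lambda*t) / k!
lambda*t = 10
= 10^4 * exp(-10) / 4!
= 10000 * 4.5400e-05 / 24
= 0.0189

0.0189


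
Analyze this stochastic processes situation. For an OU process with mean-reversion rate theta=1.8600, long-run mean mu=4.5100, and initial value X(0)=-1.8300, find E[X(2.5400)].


E[X(t)] = mu + (X(0) - mu)*exp(-theta*t)
= 4.5100 + (-1.8300 - 4.5100)*exp(-1.8600*2.5400)
= 4.5100 + -6.3400 * 0.0089
= 4.4537

4.4537


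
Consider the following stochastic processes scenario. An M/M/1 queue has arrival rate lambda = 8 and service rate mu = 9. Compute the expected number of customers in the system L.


rho = 8/9 = 0.8889
L = rho/(1-rho)
= 0.8889/0.1111
= 8.0000

8.0000


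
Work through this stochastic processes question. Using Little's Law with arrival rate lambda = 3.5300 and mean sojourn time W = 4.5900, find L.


Little's Law: L = lambda * W
= 3.5300 * 4.5900
= 16.2027

16.2027


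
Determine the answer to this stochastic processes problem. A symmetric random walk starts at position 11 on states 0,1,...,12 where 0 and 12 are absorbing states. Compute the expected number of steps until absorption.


For symmetric RW on 0,...,N with absorbing barriers, E(i) = i*(N-i)
E(11) = 11 * 1 = 11

11


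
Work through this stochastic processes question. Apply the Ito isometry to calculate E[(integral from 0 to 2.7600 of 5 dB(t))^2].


By Ito isometry: E[(int f dB)^2] = int f^2 dt
= 5^2 * 2.7600
= 25 * 2.7600 = 69.0000

69.0000


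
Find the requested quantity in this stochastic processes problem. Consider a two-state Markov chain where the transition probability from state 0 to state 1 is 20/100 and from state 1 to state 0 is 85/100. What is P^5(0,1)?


Computing P^5 by matrix multiplication.
P = [[0.8000, 0.2000], [0.8500, 0.1500]]
After raising P to the power 5:
P^5(0,1) = 0.1905

0.1905


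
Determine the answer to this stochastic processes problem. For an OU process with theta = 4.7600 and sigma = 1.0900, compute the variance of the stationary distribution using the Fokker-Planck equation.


Stationary variance = sigma^2 / (2*theta)
= 1.0900^2 / (2*4.7600)
= 1.1881 / 9.5200
= 0.1248

0.1248


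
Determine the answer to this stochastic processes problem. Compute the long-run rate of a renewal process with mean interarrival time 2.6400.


Long-run renewal rate = 1/E(X)
= 1/2.6400
= 0.3788

0.3788


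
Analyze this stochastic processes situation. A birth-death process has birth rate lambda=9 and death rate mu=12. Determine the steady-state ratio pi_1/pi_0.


For birth-death process, pi_n/pi_0 = (lambda/mu)^n
= (9/12)^1
= 0.7500

0.7500


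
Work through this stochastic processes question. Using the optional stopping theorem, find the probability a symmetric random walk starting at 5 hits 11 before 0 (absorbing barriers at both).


By optional stopping theorem: E(M at tau) = M(0) = 5
P(hit 11)*11 + P(hit 0)*0 = 5
P(hit 11) = (5 - 0)/(11 - 0) = 5/11 = 0.4545

0.4545


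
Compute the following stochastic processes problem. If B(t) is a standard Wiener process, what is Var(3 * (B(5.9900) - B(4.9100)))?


Var(alpha*(B(t)-B(s))) = alpha^2 * (t-s)
= 3^2 * (5.9900 - 4.9100)
= 9 * 1.0800
= 9.7200

9.7200


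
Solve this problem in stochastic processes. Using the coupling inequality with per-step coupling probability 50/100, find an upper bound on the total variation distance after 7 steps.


TV distance bound <= (1-delta)^n
= (1 - 0.5000)^7
= 0.5000^7
= 0.0078

0.0078


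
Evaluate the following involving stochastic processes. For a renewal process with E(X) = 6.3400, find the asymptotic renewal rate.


Long-run renewal rate = 1/E(X)
= 1/6.3400
= 0.1577

0.1577


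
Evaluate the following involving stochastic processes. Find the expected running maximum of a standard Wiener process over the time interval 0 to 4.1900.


E(max B(s)) = sqrt(2t/pi)
= sqrt(2*4.1900/pi)
= sqrt(2.6674)
= 1.6332

1.6332


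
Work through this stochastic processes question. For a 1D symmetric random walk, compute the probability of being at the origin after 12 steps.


P(S(12) = 0) = C(12,6) / 4^6
= 924 / 4096
= 0.2256

0.2256


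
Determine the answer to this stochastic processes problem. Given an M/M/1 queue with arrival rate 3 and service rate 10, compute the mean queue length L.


rho = 3/10 = 0.3000
L = rho/(1-rho)
= 0.3000/0.7000
= 0.4286

0.4286


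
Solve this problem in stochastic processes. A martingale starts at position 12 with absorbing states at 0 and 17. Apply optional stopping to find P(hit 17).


By optional stopping theorem: E(M at tau) = M(0) = 12
P(hit 17)*17 + P(hit 0)*0 = 12
P(hit 17) = (12 - 0)/(17 - 0) = 12/17 = 0.7059

0.7059


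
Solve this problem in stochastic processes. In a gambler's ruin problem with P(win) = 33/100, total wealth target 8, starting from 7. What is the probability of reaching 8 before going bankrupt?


Gambler's ruin formula:
r = q/p = 0.6700/0.3300 = 2.0303
P(win) = (1 - r^i)/(1 - r^N)
= (1 - 2.0303^7)/(1 - 2.0303^8)
= 0.4908

0.4908


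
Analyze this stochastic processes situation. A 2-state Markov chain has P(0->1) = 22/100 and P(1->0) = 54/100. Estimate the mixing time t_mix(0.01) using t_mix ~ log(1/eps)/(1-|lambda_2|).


lambda_2 = |1 - p01 - p10| = |1 - 0.2200 - 0.5400| = 0.2400
t_mix ~ log(1/eps)/(1 - |lambda_2|)
= log(100)/(1 - 0.2400) = 4.6052/0.7600
= 6.0594

6.0594


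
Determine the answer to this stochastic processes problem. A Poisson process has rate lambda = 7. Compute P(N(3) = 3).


P(N(t)=k) = (lambda*t)^k * exp(-lambda*t) / k!
lambda*t = 21
= 21^3 * exp(-21) / 3!
= 9261 * 7.5826e-10 / 6
= 1.1704e-06

1.1704e-06


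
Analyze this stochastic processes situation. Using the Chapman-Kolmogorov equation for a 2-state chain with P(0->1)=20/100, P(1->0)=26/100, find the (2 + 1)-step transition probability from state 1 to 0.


P^3 = P^2 * P^1
Computing via matrix multiplication of the transition matrix.
Entry (1,0) of P^3 = 0.4762

0.4762


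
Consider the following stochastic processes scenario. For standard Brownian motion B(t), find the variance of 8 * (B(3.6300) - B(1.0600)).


Var(alpha*(B(t)-B(s))) = alpha^2 * (t-s)
= 8^2 * (3.6300 - 1.0600)
= 64 * 2.5700
= 164.4800

164.4800


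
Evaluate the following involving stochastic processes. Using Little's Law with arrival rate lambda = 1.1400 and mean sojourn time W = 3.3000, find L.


Little's Law: L = lambda * W
= 1.1400 * 3.3000
= 3.7620

3.7620


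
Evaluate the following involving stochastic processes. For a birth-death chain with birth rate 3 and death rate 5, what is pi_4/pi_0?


For birth-death process, pi_n/pi_0 = (lambda/mu)^n
= (3/5)^4
= 0.1296

0.1296


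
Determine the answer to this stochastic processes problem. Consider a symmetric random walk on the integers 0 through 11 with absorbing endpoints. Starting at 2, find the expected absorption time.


For symmetric RW on 0,...,N with absorbing barriers, E(i) = i*(N-i)
E(2) = 2 * 9 = 18

18


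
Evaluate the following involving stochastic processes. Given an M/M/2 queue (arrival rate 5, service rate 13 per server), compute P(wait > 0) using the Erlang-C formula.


a = lambda/mu = 0.3846
rho = a/c = 0.1923
Erlang-C formula applied:
C(c,a) = 0.0620

0.0620


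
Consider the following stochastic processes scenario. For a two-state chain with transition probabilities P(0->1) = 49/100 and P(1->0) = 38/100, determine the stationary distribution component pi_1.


Stationary distribution: pi_0 = p10/(p01+p10), pi_1 = p01/(p01+p10)
p01 = 0.4900, p10 = 0.3800
pi_1 = 0.5632

0.5632


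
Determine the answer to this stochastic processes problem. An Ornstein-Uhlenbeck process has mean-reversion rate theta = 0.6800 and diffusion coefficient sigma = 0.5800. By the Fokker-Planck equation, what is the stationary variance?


Stationary variance = sigma^2 / (2*theta)
= 0.5800^2 / (2*0.6800)
= 0.3364 / 1.3600
= 0.2474

0.2474


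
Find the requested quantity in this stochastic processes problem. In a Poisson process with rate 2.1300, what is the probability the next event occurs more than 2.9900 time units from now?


P(X > t) = exp(-lambda * t)
= exp(-2.1300 * 2.9900)
= exp(-6.3687) = 0.0017

0.0017


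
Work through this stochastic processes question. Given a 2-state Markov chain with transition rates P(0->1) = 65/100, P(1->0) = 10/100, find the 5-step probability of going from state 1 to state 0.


Computing P^5 by matrix multiplication.
P = [[0.3500, 0.6500], [0.1000, 0.9000]]
After raising P to the power 5:
P^5(1,0) = 0.1332

0.1332
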